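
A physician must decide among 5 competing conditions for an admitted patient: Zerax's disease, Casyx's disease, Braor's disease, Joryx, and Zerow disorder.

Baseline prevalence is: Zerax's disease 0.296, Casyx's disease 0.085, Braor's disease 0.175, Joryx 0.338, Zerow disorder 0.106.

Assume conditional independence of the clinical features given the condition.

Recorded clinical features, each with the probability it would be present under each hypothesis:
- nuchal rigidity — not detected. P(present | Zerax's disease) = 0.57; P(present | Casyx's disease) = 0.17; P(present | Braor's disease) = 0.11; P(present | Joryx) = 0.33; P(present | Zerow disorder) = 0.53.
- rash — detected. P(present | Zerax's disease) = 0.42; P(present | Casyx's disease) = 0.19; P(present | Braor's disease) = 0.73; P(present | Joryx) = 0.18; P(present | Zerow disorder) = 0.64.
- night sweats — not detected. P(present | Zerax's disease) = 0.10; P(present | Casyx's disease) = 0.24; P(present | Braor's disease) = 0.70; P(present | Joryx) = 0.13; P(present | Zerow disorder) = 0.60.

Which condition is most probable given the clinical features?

Zerax's disease

By Bayes' rule with conditional independence, the unnormalized weight for each hypothesis is prior × ∏ likelihoods (using 1 − P(present | H) for each absent clinical feature):
  Zerax's disease: 0.296 × (1 − 0.57) × 0.42 × (1 − 0.10) = 0.048112
  Casyx's disease: 0.085 × (1 − 0.17) × 0.19 × (1 − 0.24) = 0.010187
  Braor's disease: 0.175 × (1 − 0.11) × 0.73 × (1 − 0.70) = 0.034109
  Joryx: 0.338 × (1 − 0.33) × 0.18 × (1 − 0.13) = 0.035464
  Zerow disorder: 0.106 × (1 − 0.53) × 0.64 × (1 − 0.60) = 0.012754
Normalizing constant Z = 0.048112 + 0.010187 + 0.034109 + 0.035464 + 0.012754 = 0.14063.
P(Zerax's disease | evidence) ≈ 0.048112 / 0.14063 ≈ 0.342
P(Casyx's disease | evidence) ≈ 0.010187 / 0.14063 ≈ 0.072
P(Braor's disease | evidence) ≈ 0.034109 / 0.14063 ≈ 0.243
P(Joryx | evidence) ≈ 0.035464 / 0.14063 ≈ 0.252
P(Zerow disorder | evidence) ≈ 0.012754 / 0.14063 ≈ 0.091
The largest is 0.342, so Zerax's disease is most probable.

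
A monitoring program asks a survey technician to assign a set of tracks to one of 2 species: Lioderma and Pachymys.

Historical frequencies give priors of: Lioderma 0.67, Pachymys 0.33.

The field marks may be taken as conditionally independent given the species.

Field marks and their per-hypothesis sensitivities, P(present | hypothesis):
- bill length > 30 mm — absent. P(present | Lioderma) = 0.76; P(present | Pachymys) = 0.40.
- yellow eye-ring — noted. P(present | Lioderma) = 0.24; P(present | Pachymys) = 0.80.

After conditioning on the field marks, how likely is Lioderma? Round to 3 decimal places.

Multiply each prior by the joint likelihood of the field mark pattern (using 1 − P(present | H) for each absent field mark):
  Lioderma: 0.67 × (1 − 0.76) × 0.24 = 0.038592
  Pachymys: 0.33 × (1 − 0.40) × 0.80 = 0.1584
The unnormalized weights sum to 0.19699.
P(Lioderma | evidence) = 0.038592 / 0.19699 ≈ 0.196.

0.196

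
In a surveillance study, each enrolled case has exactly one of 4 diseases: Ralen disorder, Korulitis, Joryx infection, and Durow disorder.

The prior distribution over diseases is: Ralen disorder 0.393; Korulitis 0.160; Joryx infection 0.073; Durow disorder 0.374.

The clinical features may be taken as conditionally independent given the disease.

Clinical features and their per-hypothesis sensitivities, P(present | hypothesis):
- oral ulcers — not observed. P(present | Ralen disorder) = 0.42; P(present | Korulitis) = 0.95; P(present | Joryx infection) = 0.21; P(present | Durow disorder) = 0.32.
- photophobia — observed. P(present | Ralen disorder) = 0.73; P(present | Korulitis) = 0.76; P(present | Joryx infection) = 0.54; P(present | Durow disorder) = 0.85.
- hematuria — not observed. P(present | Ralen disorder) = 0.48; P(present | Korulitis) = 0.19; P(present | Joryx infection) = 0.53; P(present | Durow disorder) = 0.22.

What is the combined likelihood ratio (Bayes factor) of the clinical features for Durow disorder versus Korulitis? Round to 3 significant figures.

14.6

Joint likelihood of the clinical feature pattern under each hypothesis (using 1 − P(present | H) for each absent clinical feature):
  Durow disorder: (1 − 0.32) × 0.85 × (1 − 0.22) = 0.45084
  Korulitis: (1 − 0.95) × 0.76 × (1 − 0.19) = 0.03078
Bayes factor = 0.45084 / 0.03078 ≈ 14.6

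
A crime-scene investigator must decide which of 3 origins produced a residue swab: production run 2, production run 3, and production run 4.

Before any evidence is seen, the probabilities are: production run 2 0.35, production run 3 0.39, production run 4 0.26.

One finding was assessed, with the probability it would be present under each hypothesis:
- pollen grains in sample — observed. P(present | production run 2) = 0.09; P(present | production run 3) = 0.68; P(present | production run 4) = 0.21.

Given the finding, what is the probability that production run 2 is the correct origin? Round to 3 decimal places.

0.090

Multiply each prior by the likelihood of the finding:
  production run 2: 0.35 × 0.09 = 0.0315
  production run 3: 0.39 × 0.68 = 0.2652
  production run 4: 0.26 × 0.21 = 0.0546
Normalizing constant Z = 0.0315 + 0.2652 + 0.0546 = 0.3513.
P(production run 2 | evidence) = 0.0315 / 0.3513 ≈ 0.090.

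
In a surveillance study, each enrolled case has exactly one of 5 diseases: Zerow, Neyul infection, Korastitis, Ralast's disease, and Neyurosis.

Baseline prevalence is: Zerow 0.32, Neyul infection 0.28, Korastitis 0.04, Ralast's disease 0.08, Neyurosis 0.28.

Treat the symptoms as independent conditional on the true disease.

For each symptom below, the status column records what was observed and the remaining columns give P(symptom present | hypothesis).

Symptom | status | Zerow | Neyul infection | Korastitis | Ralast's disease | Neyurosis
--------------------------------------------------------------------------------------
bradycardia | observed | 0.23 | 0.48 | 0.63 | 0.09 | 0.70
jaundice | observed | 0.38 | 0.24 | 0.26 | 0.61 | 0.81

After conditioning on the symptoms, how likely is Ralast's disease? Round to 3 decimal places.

0.019

By Bayes' rule with conditional independence, the unnormalized weight for each hypothesis is prior × ∏ likelihoods:
  Zerow: 0.32 × 0.23 × 0.38 = 0.027968
  Neyul infection: 0.28 × 0.48 × 0.24 = 0.032256
  Korastitis: 0.04 × 0.63 × 0.26 = 0.006552
  Ralast's disease: 0.08 × 0.09 × 0.61 = 0.004392
  Neyurosis: 0.28 × 0.70 × 0.81 = 0.15876
The unnormalized weights sum to 0.22993.
P(Ralast's disease | evidence) = 0.004392 / 0.22993 ≈ 0.019.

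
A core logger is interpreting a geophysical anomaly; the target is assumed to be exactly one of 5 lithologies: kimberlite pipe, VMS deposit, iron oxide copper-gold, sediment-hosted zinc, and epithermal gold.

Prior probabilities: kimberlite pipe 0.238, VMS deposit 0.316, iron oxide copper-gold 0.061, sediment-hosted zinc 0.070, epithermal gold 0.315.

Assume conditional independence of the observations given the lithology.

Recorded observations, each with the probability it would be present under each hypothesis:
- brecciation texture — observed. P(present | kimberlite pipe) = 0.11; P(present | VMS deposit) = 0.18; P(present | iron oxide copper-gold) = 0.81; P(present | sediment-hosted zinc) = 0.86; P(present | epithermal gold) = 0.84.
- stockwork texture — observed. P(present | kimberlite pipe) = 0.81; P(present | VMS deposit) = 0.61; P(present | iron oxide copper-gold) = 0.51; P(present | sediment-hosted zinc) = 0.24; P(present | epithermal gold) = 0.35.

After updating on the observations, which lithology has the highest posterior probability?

By Bayes' rule with conditional independence, the unnormalized weight for each hypothesis is prior × ∏ likelihoods:
  kimberlite pipe: 0.238 × 0.11 × 0.81 = 0.021206
  VMS deposit: 0.316 × 0.18 × 0.61 = 0.034697
  iron oxide copper-gold: 0.061 × 0.81 × 0.51 = 0.025199
  sediment-hosted zinc: 0.070 × 0.86 × 0.24 = 0.014448
  epithermal gold: 0.315 × 0.84 × 0.35 = 0.09261
Normalizing constant Z = 0.021206 + 0.034697 + 0.025199 + 0.014448 + 0.09261 = 0.18816.
P(kimberlite pipe | evidence) ≈ 0.021206 / 0.18816 ≈ 0.113
P(VMS deposit | evidence) ≈ 0.034697 / 0.18816 ≈ 0.184
P(iron oxide copper-gold | evidence) ≈ 0.025199 / 0.18816 ≈ 0.134
P(sediment-hosted zinc | evidence) ≈ 0.014448 / 0.18816 ≈ 0.077
P(epithermal gold | evidence) ≈ 0.09261 / 0.18816 ≈ 0.492
The largest is 0.492, so epithermal gold is most probable.

epithermal gold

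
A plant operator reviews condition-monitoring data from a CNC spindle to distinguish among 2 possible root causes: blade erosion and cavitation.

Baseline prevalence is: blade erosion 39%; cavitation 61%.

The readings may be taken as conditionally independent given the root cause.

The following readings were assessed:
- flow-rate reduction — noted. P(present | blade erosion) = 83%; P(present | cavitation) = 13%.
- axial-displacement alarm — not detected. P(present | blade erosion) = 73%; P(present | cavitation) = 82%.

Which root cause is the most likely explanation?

For each hypothesis, the unnormalized posterior weight is prior × product of the reading likelihoods (using 1 − P(present | H) for each absent reading):
  blade erosion: 0.390 × 0.83 × (1 − 0.73) = 0.087399
  cavitation: 0.610 × 0.13 × (1 − 0.82) = 0.014274
Marginal likelihood of the evidence = 0.10167.
P(blade erosion | evidence) ≈ 0.087399 / 0.10167 ≈ 0.860
P(cavitation | evidence) ≈ 0.014274 / 0.10167 ≈ 0.140
The largest is 0.860, so blade erosion is most probable.

blade erosion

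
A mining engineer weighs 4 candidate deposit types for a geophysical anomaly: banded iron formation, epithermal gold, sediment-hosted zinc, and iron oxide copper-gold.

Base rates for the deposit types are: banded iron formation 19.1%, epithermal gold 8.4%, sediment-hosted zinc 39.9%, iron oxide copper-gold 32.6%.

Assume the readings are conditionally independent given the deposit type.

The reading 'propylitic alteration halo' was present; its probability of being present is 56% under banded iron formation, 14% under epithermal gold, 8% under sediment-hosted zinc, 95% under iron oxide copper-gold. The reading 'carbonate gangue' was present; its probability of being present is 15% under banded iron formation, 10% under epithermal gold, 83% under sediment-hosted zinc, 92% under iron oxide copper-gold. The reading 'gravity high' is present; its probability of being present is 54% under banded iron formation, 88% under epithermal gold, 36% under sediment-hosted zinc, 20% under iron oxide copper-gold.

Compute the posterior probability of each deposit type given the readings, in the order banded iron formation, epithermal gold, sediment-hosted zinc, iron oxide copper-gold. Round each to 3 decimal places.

For each hypothesis, the unnormalized posterior weight is prior × product of the reading likelihoods:
  banded iron formation: 0.191 × 0.56 × 0.15 × 0.54 = 0.0086638
  epithermal gold: 0.084 × 0.14 × 0.10 × 0.88 = 0.0010349
  sediment-hosted zinc: 0.399 × 0.08 × 0.83 × 0.36 = 0.0095377
  iron oxide copper-gold: 0.326 × 0.95 × 0.92 × 0.20 = 0.056985
The unnormalized weights sum to 0.076221.
P(banded iron formation | evidence) = 0.0086638 / 0.076221 ≈ 0.114
P(epithermal gold | evidence) = 0.0010349 / 0.076221 ≈ 0.014
P(sediment-hosted zinc | evidence) = 0.0095377 / 0.076221 ≈ 0.125
P(iron oxide copper-gold | evidence) = 0.056985 / 0.076221 ≈ 0.748

0.114, 0.014, 0.125, 0.748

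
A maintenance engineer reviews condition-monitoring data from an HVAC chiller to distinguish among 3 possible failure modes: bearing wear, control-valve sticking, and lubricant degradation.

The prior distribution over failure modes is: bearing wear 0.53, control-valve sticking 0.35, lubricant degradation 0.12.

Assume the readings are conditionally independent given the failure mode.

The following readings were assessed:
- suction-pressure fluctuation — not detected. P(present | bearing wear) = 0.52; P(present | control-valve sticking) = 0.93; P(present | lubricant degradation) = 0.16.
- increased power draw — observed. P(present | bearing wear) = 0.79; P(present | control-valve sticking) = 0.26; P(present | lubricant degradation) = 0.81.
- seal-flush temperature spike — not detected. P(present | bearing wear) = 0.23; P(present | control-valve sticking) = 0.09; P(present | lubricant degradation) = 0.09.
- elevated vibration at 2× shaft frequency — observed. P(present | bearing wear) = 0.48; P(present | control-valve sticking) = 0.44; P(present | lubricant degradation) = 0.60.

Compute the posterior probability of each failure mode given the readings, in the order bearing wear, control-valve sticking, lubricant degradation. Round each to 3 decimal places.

0.612, 0.021, 0.367

Multiply each prior by the joint likelihood of the reading pattern (using 1 − P(present | H) for each absent reading):
  bearing wear: 0.53 × (1 − 0.52) × 0.79 × (1 − 0.23) × 0.48 = 0.074281
  control-valve sticking: 0.35 × (1 − 0.93) × 0.26 × (1 − 0.09) × 0.44 = 0.0025505
  lubricant degradation: 0.12 × (1 − 0.16) × 0.81 × (1 − 0.09) × 0.60 = 0.04458
Marginal likelihood of the evidence = 0.12141.
P(bearing wear | evidence) = 0.074281 / 0.12141 ≈ 0.612
P(control-valve sticking | evidence) = 0.0025505 / 0.12141 ≈ 0.021
P(lubricant degradation | evidence) = 0.04458 / 0.12141 ≈ 0.367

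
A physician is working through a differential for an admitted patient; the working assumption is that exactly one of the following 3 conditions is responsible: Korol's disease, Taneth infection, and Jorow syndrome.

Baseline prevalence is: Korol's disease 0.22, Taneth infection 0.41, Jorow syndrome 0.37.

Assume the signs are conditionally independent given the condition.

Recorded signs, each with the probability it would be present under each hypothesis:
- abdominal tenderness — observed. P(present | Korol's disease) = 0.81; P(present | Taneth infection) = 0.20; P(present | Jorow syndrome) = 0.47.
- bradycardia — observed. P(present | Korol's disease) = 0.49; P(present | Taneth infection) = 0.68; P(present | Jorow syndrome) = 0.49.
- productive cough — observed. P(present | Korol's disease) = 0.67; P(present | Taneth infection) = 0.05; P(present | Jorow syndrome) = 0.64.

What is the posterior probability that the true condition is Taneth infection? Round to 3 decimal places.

By Bayes' rule with conditional independence, the unnormalized weight for each hypothesis is prior × ∏ likelihoods:
  Korol's disease: 0.22 × 0.81 × 0.49 × 0.67 = 0.058503
  Taneth infection: 0.41 × 0.20 × 0.68 × 0.05 = 0.002788
  Jorow syndrome: 0.37 × 0.47 × 0.49 × 0.64 = 0.054535
The unnormalized weights sum to 0.11583.
P(Taneth infection | evidence) = 0.002788 / 0.11583 ≈ 0.024.

0.024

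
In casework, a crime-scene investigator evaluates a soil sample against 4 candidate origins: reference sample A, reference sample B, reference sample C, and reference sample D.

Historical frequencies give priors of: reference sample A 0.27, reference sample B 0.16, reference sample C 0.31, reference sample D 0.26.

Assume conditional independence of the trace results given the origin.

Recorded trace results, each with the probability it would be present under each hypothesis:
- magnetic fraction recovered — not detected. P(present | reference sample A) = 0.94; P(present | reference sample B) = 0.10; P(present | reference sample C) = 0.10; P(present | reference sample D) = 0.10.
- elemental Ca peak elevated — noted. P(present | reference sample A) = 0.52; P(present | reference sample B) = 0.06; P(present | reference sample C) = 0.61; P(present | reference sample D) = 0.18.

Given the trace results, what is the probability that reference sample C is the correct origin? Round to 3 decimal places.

Multiply each prior by the joint likelihood of the trace result pattern (using 1 − P(present | H) for each absent trace result):
  reference sample A: 0.27 × (1 − 0.94) × 0.52 = 0.008424
  reference sample B: 0.16 × (1 − 0.10) × 0.06 = 0.00864
  reference sample C: 0.31 × (1 − 0.10) × 0.61 = 0.17019
  reference sample D: 0.26 × (1 − 0.10) × 0.18 = 0.04212
Marginal likelihood of the evidence = 0.22937.
P(reference sample C | evidence) = 0.17019 / 0.22937 ≈ 0.742.

0.742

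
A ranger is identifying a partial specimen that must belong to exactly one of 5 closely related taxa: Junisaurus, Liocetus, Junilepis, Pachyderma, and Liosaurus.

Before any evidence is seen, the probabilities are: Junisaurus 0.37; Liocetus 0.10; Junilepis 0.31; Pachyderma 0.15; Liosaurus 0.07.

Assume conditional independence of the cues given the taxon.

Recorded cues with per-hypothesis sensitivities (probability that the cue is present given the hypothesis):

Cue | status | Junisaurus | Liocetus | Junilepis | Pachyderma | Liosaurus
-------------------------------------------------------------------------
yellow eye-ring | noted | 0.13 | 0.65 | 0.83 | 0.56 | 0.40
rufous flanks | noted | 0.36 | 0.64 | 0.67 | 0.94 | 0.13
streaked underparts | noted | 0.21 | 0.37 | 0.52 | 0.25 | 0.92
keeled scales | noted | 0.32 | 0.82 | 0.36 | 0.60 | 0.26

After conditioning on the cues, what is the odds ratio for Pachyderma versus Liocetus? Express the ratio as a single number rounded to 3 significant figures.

0.938

The normalizing constant cancels in an odds ratio, so compute prior × likelihood for the two hypotheses only:
  Pachyderma: 0.15 × 0.56 × 0.94 × 0.25 × 0.60 = 0.011844
  Liocetus: 0.10 × 0.65 × 0.64 × 0.37 × 0.82 = 0.012621
Odds(Pachyderma : Liocetus) = 0.011844 / 0.012621 ≈ 0.938.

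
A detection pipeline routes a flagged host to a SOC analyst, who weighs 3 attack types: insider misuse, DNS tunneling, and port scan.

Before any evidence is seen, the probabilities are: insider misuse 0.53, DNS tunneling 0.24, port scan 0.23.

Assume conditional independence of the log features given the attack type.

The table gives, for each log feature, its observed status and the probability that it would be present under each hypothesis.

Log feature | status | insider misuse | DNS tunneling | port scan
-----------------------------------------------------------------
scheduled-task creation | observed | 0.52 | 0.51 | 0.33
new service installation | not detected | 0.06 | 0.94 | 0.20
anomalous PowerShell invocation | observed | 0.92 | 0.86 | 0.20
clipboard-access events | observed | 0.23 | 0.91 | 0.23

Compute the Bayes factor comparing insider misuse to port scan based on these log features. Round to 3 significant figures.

Take the product of per-log feature likelihoods under each hypothesis (using 1 − P(present | H) for each absent log feature), then divide.
  insider misuse: 0.52 × (1 − 0.06) × 0.92 × 0.23 = 0.10343
  port scan: 0.33 × (1 − 0.20) × 0.20 × 0.23 = 0.012144
Bayes factor = 0.10343 / 0.012144 ≈ 8.52

8.52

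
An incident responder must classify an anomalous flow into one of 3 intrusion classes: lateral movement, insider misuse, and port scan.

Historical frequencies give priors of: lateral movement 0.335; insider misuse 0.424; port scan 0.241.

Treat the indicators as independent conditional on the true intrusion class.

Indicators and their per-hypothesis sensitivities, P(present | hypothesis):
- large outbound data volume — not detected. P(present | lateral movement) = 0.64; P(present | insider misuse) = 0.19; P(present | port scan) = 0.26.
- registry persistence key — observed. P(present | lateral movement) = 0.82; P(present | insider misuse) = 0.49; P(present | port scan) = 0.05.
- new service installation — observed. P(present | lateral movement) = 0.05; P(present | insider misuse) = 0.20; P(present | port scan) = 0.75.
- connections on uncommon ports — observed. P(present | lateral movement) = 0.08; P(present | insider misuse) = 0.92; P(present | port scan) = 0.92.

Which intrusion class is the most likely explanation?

insider misuse

Multiply each prior by the joint likelihood of the indicator pattern (using 1 − P(present | H) for each absent indicator):
  lateral movement: 0.335 × (1 − 0.64) × 0.82 × 0.05 × 0.08 = 0.00039557
  insider misuse: 0.424 × (1 − 0.19) × 0.49 × 0.20 × 0.92 = 0.030965
  port scan: 0.241 × (1 − 0.26) × 0.05 × 0.75 × 0.92 = 0.0061527
The unnormalized weights sum to 0.037513.
P(lateral movement | evidence) ≈ 0.00039557 / 0.037513 ≈ 0.011
P(insider misuse | evidence) ≈ 0.030965 / 0.037513 ≈ 0.825
P(port scan | evidence) ≈ 0.0061527 / 0.037513 ≈ 0.164
The largest is 0.825, so insider misuse is most probable.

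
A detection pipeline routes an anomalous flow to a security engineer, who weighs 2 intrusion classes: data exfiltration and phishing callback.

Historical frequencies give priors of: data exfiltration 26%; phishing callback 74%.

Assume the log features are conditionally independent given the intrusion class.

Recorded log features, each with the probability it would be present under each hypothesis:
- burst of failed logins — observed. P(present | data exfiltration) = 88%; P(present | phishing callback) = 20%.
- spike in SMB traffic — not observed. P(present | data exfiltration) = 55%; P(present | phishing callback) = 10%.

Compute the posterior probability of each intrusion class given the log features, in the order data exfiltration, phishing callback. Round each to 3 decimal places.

0.436, 0.564

By Bayes' rule with conditional independence, the unnormalized weight for each hypothesis is prior × ∏ likelihoods (using 1 − P(present | H) for each absent log feature):
  data exfiltration: 0.26 × 0.88 × (1 − 0.55) = 0.10296
  phishing callback: 0.74 × 0.20 × (1 − 0.10) = 0.1332
Normalizing constant Z = 0.10296 + 0.1332 = 0.23616.
P(data exfiltration | evidence) = 0.10296 / 0.23616 ≈ 0.436
P(phishing callback | evidence) = 0.1332 / 0.23616 ≈ 0.564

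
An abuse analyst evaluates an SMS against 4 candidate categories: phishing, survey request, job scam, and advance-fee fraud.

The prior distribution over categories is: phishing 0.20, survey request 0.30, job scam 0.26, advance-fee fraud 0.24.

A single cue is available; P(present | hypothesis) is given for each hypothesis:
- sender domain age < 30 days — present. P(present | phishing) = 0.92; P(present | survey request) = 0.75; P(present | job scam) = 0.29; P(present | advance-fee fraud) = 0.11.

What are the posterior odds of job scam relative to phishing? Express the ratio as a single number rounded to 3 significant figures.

0.410

Unnormalized posterior weight (prior times the cue likelihood) for each of the two hypotheses:
  job scam: 0.26 × 0.29 = 0.0754
  phishing: 0.20 × 0.92 = 0.184
Odds(job scam : phishing) = 0.0754 / 0.184 ≈ 0.410.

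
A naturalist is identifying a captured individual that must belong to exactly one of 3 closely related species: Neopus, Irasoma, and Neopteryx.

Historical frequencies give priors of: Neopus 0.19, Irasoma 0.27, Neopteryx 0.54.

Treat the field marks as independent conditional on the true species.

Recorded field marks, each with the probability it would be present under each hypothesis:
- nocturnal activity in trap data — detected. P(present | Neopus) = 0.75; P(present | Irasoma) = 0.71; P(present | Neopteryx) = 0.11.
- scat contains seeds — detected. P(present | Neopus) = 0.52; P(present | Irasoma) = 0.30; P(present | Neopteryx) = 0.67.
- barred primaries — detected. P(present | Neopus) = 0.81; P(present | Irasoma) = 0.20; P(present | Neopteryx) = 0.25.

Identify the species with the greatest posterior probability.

By Bayes' rule with conditional independence, the unnormalized weight for each hypothesis is prior × ∏ likelihoods:
  Neopus: 0.19 × 0.75 × 0.52 × 0.81 = 0.060021
  Irasoma: 0.27 × 0.71 × 0.30 × 0.20 = 0.011502
  Neopteryx: 0.54 × 0.11 × 0.67 × 0.25 = 0.0099495
The unnormalized weights sum to 0.081473.
P(Neopus | evidence) ≈ 0.060021 / 0.081473 ≈ 0.737
P(Irasoma | evidence) ≈ 0.011502 / 0.081473 ≈ 0.141
P(Neopteryx | evidence) ≈ 0.0099495 / 0.081473 ≈ 0.122
The largest is 0.737, so Neopus is most probable.

Neopus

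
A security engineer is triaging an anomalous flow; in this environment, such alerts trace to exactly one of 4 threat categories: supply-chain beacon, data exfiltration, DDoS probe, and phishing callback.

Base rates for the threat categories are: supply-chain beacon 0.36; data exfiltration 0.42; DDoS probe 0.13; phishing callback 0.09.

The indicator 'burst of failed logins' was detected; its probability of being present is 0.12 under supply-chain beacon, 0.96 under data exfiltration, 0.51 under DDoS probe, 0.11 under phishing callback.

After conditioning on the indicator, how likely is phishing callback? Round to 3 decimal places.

0.019

Multiply each prior by the likelihood of the indicator:
  supply-chain beacon: 0.36 × 0.12 = 0.0432
  data exfiltration: 0.42 × 0.96 = 0.4032
  DDoS probe: 0.13 × 0.51 = 0.0663
  phishing callback: 0.09 × 0.11 = 0.0099
Marginal likelihood of the evidence = 0.5226.
P(phishing callback | evidence) = 0.0099 / 0.5226 ≈ 0.019.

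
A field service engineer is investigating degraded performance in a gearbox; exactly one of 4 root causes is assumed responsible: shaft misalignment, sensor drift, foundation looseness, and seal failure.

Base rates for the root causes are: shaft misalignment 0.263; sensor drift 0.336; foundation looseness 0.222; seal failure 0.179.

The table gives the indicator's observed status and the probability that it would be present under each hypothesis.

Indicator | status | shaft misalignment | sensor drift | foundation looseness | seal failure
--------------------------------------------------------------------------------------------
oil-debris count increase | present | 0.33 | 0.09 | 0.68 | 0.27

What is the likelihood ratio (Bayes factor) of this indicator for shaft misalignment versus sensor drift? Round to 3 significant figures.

3.67

Likelihood of this indicator under each hypothesis:
  shaft misalignment: 0.33
  sensor drift: 0.09
Bayes factor = 0.33 / 0.09 ≈ 3.67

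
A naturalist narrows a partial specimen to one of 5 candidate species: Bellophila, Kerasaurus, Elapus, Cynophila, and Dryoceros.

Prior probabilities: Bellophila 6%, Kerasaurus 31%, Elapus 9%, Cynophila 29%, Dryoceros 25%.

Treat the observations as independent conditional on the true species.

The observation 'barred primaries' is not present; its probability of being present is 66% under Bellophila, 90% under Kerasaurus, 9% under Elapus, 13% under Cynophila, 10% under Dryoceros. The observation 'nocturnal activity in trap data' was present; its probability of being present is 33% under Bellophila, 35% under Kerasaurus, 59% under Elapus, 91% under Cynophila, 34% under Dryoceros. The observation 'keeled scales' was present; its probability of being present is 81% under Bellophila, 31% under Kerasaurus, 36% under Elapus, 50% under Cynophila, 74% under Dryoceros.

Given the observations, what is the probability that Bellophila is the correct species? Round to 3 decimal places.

0.028

By Bayes' rule with conditional independence, the unnormalized weight for each hypothesis is prior × ∏ likelihoods (using 1 − P(present | H) for each absent observation):
  Bellophila: 0.06 × (1 − 0.66) × 0.33 × 0.81 = 0.0054529
  Kerasaurus: 0.31 × (1 − 0.90) × 0.35 × 0.31 = 0.0033635
  Elapus: 0.09 × (1 − 0.09) × 0.59 × 0.36 = 0.017396
  Cynophila: 0.29 × (1 − 0.13) × 0.91 × 0.50 = 0.1148
  Dryoceros: 0.25 × (1 − 0.10) × 0.34 × 0.74 = 0.05661
Normalizing constant Z = 0.0054529 + 0.0033635 + 0.017396 + 0.1148 + 0.05661 = 0.19762.
P(Bellophila | evidence) = 0.0054529 / 0.19762 ≈ 0.028.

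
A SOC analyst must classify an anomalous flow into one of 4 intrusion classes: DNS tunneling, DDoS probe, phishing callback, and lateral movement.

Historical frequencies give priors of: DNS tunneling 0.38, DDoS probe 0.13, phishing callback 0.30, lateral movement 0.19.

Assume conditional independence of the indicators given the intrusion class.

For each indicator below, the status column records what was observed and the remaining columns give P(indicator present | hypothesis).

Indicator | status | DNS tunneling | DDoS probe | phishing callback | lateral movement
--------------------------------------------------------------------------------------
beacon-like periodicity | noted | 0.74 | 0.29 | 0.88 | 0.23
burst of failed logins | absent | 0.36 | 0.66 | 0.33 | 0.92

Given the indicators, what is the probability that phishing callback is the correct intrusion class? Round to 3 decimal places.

0.474

Multiply each prior by the joint likelihood of the indicator pattern (using 1 − P(present | H) for each absent indicator):
  DNS tunneling: 0.38 × 0.74 × (1 − 0.36) = 0.17997
  DDoS probe: 0.13 × 0.29 × (1 − 0.66) = 0.012818
  phishing callback: 0.30 × 0.88 × (1 − 0.33) = 0.17688
  lateral movement: 0.19 × 0.23 × (1 − 0.92) = 0.003496
Marginal likelihood of the evidence = 0.37316.
P(phishing callback | evidence) = 0.17688 / 0.37316 ≈ 0.474.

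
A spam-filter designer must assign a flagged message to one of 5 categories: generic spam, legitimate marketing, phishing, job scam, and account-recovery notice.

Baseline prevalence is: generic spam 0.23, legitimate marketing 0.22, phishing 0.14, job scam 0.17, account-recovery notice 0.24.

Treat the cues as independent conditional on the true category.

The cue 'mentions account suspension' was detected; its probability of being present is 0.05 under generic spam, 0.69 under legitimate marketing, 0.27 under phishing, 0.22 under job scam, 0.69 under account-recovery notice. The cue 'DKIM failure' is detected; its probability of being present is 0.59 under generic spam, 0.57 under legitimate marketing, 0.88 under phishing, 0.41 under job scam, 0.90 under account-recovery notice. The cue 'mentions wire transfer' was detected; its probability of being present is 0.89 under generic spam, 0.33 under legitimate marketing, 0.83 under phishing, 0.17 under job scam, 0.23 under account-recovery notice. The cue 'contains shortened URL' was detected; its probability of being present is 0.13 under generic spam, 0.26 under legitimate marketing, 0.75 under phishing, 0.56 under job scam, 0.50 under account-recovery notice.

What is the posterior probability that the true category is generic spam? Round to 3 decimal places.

0.017

Multiply each prior by the joint likelihood of the cue pattern:
  generic spam: 0.23 × 0.05 × 0.59 × 0.89 × 0.13 = 0.00078502
  legitimate marketing: 0.22 × 0.69 × 0.57 × 0.33 × 0.26 = 0.0074239
  phishing: 0.14 × 0.27 × 0.88 × 0.83 × 0.75 = 0.020707
  job scam: 0.17 × 0.22 × 0.41 × 0.17 × 0.56 = 0.0014598
  account-recovery notice: 0.24 × 0.69 × 0.90 × 0.23 × 0.50 = 0.01714
Marginal likelihood of the evidence = 0.047515.
P(generic spam | evidence) = 0.00078502 / 0.047515 ≈ 0.017.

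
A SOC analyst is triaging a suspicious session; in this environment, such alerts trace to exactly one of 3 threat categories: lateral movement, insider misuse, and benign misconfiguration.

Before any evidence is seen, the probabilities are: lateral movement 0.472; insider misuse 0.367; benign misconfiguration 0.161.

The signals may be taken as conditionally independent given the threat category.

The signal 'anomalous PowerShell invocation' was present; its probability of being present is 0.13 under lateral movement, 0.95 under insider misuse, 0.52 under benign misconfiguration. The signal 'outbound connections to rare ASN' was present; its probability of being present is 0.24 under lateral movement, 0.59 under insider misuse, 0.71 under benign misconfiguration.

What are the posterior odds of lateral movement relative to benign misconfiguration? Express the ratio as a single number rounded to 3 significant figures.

Posterior odds equal prior odds times the likelihood ratio; only the two competing hypotheses matter.
  lateral movement: 0.472 × 0.13 × 0.24 = 0.014726
  benign misconfiguration: 0.161 × 0.52 × 0.71 = 0.059441
Posterior odds = 0.014726 / 0.059441 ≈ 0.248.

0.248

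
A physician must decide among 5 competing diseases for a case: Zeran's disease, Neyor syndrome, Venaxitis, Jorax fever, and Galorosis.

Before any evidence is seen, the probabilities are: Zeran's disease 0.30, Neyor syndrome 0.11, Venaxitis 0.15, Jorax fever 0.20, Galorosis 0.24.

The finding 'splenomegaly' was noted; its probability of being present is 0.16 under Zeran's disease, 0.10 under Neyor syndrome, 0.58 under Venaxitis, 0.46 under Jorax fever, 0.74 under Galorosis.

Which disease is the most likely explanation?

Galorosis

By Bayes' rule, the unnormalized weight for each hypothesis is prior × likelihood:
  Zeran's disease: 0.30 × 0.16 = 0.048
  Neyor syndrome: 0.11 × 0.10 = 0.011
  Venaxitis: 0.15 × 0.58 = 0.087
  Jorax fever: 0.20 × 0.46 = 0.092
  Galorosis: 0.24 × 0.74 = 0.1776
The unnormalized weights sum to 0.4156.
P(Zeran's disease | evidence) ≈ 0.048 / 0.4156 ≈ 0.115
P(Neyor syndrome | evidence) ≈ 0.011 / 0.4156 ≈ 0.026
P(Venaxitis | evidence) ≈ 0.087 / 0.4156 ≈ 0.209
P(Jorax fever | evidence) ≈ 0.092 / 0.4156 ≈ 0.221
P(Galorosis | evidence) ≈ 0.1776 / 0.4156 ≈ 0.427
The largest is 0.427, so Galorosis is most probable.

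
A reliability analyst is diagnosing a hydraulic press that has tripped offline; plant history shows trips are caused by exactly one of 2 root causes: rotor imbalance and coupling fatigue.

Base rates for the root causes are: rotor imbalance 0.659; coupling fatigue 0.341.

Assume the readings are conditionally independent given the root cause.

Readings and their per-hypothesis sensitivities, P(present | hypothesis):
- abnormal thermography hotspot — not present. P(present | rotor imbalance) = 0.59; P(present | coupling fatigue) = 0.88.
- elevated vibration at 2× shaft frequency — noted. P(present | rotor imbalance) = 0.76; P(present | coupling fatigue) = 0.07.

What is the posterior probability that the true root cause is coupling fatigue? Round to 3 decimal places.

Multiply each prior by the joint likelihood of the reading pattern (using 1 − P(present | H) for each absent reading):
  rotor imbalance: 0.659 × (1 − 0.59) × 0.76 = 0.20534
  coupling fatigue: 0.341 × (1 − 0.88) × 0.07 = 0.0028644
Marginal likelihood of the evidence = 0.20821.
P(coupling fatigue | evidence) = 0.0028644 / 0.20821 ≈ 0.014.

0.014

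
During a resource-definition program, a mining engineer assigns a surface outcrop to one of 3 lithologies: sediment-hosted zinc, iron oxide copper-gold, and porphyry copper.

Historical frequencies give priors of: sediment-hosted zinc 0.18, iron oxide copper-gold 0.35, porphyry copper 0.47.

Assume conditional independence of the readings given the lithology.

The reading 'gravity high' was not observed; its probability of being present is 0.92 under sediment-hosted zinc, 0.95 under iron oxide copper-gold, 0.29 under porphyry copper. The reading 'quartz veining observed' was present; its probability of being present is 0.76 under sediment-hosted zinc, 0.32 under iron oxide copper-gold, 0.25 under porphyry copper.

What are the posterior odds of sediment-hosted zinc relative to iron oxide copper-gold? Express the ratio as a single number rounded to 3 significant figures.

The normalizing constant cancels in an odds ratio, so compute prior × likelihood for the two hypotheses only (using 1 − P(present | H) for each absent reading):
  sediment-hosted zinc: 0.18 × (1 − 0.92) × 0.76 = 0.010944
  iron oxide copper-gold: 0.35 × (1 − 0.95) × 0.32 = 0.0056
Odds(sediment-hosted zinc : iron oxide copper-gold) = 0.010944 / 0.0056 ≈ 1.95.

1.95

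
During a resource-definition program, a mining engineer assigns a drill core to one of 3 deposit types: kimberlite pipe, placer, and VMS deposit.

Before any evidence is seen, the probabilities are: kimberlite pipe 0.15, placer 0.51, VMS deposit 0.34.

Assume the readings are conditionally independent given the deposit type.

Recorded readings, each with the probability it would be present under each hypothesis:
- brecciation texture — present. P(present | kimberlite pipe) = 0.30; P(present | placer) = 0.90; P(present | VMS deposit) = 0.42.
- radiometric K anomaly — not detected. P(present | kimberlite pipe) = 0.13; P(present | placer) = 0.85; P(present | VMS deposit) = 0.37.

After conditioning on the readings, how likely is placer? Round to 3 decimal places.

Multiply each prior by the joint likelihood of the reading pattern (using 1 − P(present | H) for each absent reading):
  kimberlite pipe: 0.15 × 0.30 × (1 − 0.13) = 0.03915
  placer: 0.51 × 0.90 × (1 − 0.85) = 0.06885
  VMS deposit: 0.34 × 0.42 × (1 − 0.37) = 0.089964
The unnormalized weights sum to 0.19796.
P(placer | evidence) = 0.06885 / 0.19796 ≈ 0.348.

0.348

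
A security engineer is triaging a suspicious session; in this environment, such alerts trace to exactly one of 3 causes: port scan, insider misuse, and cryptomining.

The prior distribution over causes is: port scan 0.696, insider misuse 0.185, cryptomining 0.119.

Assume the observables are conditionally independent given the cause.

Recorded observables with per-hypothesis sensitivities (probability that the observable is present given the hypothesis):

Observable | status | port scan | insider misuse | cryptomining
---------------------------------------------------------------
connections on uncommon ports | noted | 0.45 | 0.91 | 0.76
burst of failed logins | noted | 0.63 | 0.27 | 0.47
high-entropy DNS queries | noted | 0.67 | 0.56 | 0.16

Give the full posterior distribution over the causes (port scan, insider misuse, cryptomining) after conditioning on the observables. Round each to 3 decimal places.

0.804, 0.155, 0.041

For each hypothesis, the unnormalized posterior weight is prior × product of the observable likelihoods:
  port scan: 0.696 × 0.45 × 0.63 × 0.67 = 0.1322
  insider misuse: 0.185 × 0.91 × 0.27 × 0.56 = 0.025455
  cryptomining: 0.119 × 0.76 × 0.47 × 0.16 = 0.0068011
Marginal likelihood of the evidence = 0.16446.
P(port scan | evidence) = 0.1322 / 0.16446 ≈ 0.804
P(insider misuse | evidence) = 0.025455 / 0.16446 ≈ 0.155
P(cryptomining | evidence) = 0.0068011 / 0.16446 ≈ 0.041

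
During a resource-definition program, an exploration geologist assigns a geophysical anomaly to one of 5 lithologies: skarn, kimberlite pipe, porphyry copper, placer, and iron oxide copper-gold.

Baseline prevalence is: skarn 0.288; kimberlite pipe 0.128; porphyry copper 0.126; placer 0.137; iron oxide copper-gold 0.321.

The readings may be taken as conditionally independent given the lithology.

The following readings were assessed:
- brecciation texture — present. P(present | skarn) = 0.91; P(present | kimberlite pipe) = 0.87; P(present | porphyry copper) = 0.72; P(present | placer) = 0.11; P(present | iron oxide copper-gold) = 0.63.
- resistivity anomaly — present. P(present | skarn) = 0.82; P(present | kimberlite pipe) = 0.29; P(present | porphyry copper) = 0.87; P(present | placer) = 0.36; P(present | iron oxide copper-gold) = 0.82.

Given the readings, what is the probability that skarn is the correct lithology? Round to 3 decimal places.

Multiply each prior by the joint likelihood of the reading pattern:
  skarn: 0.288 × 0.91 × 0.82 = 0.21491
  kimberlite pipe: 0.128 × 0.87 × 0.29 = 0.032294
  porphyry copper: 0.126 × 0.72 × 0.87 = 0.078926
  placer: 0.137 × 0.11 × 0.36 = 0.0054252
  iron oxide copper-gold: 0.321 × 0.63 × 0.82 = 0.16583
Marginal likelihood of the evidence = 0.49738.
P(skarn | evidence) = 0.21491 / 0.49738 ≈ 0.432.

0.432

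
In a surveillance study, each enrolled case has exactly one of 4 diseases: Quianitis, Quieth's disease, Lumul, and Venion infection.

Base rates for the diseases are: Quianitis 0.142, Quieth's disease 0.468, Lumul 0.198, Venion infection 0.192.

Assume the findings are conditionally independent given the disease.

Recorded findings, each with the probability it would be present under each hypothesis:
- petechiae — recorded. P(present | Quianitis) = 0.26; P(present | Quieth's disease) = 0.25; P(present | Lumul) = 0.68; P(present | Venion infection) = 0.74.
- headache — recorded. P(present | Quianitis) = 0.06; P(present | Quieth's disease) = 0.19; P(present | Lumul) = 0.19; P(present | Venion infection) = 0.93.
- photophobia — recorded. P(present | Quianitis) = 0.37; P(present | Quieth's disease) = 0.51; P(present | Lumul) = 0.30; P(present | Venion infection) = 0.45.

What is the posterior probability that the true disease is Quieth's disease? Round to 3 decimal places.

By Bayes' rule with conditional independence, the unnormalized weight for each hypothesis is prior × ∏ likelihoods:
  Quianitis: 0.142 × 0.26 × 0.06 × 0.37 = 0.00081962
  Quieth's disease: 0.468 × 0.25 × 0.19 × 0.51 = 0.011337
  Lumul: 0.198 × 0.68 × 0.19 × 0.30 = 0.0076745
  Venion infection: 0.192 × 0.74 × 0.93 × 0.45 = 0.05946
Marginal likelihood of the evidence = 0.079292.
P(Quieth's disease | evidence) = 0.011337 / 0.079292 ≈ 0.143.

0.143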